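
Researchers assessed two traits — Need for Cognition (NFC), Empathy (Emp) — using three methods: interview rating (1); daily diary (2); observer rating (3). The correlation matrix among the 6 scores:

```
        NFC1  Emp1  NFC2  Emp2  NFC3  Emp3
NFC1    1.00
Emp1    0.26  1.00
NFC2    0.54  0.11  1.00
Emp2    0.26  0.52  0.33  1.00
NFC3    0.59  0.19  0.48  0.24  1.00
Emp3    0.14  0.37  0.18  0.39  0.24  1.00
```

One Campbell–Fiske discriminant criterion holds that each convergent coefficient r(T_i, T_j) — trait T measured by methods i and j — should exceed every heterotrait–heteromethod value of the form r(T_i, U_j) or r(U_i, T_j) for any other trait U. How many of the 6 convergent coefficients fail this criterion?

Checking each validity diagonal entry against its comparison values:
NFC (methods 1·2): 0.54 vs {0.26, 0.11} → pass.
NFC (methods 1·3): 0.59 vs {0.14, 0.19} → pass.
NFC (methods 2·3): 0.48 vs {0.18, 0.24} → pass.
Emp (methods 1·2): 0.52 vs {0.11, 0.26} → pass.
Emp (methods 1·3): 0.37 vs {0.19, 0.14} → pass.
Emp (methods 2·3): 0.39 vs {0.24, 0.18} → pass.
0 of 6 fail.

0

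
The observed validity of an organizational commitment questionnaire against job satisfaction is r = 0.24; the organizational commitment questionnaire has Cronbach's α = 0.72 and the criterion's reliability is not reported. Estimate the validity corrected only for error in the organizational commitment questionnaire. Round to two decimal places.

0.28

Single correction: r_c = r_obs / √r_xx = 0.24 / √0.72 = 0.24 / 0.8485 ≈ 0.28.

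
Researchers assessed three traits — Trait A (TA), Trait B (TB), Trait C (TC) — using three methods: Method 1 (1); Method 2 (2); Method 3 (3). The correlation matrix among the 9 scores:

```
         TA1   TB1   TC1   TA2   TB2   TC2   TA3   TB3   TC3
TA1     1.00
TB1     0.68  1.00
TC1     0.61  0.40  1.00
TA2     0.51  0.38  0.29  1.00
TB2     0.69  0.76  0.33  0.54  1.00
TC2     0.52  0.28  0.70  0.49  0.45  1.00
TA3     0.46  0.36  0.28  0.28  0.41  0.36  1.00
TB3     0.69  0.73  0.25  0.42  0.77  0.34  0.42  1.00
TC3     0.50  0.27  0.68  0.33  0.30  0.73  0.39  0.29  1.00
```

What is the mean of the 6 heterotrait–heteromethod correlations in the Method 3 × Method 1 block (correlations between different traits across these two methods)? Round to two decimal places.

HTHM values (method 3 × method 1): 0.36, 0.28, 0.69, 0.25, 0.50, 0.27; mean = 2.35/6 = 0.39.

0.39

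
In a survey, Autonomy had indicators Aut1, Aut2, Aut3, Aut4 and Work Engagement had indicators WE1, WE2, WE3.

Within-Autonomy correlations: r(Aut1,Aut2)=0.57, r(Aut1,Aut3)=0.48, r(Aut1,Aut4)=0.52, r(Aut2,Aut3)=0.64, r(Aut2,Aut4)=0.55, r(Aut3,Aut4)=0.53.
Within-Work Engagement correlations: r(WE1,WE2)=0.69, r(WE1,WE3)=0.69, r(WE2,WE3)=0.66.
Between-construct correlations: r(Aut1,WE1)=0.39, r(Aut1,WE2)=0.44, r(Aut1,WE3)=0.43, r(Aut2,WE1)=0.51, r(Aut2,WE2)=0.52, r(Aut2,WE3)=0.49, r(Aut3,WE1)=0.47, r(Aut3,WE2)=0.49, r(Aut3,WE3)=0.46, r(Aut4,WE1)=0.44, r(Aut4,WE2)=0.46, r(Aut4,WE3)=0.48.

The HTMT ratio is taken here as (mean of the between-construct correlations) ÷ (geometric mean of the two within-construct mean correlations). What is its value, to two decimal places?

0.76

Between-construct mean = 5.58/12 = 0.4650.
Mean within-Aut = 3.29/6 = 0.5483; mean within-WE = 2.04/3 = 0.6800.
Geometric mean = √(0.5483 × 0.6800) = 0.6106.
HTMT = 0.4650 / 0.6106 = 0.76.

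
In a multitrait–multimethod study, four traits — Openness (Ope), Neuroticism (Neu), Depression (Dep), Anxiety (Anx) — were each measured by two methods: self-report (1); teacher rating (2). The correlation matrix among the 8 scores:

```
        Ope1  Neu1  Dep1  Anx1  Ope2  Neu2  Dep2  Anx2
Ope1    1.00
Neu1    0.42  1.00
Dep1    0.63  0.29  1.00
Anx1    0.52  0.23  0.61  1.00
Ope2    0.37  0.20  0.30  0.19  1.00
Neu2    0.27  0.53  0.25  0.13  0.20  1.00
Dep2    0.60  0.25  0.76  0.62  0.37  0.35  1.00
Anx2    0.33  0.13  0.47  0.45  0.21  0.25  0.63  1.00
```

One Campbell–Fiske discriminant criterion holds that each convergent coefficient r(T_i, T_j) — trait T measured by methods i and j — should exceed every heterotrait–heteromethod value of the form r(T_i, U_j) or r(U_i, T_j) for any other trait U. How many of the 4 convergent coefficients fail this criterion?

Checking each validity diagonal entry against its comparison values:
Ope (methods 1·2): 0.37 vs {0.27, 0.20, 0.60, 0.30, 0.33, 0.19} → fail.
Neu (methods 1·2): 0.53 vs {0.20, 0.27, 0.25, 0.25, 0.13, 0.13} → pass.
Dep (methods 1·2): 0.76 vs {0.30, 0.60, 0.25, 0.25, 0.47, 0.62} → pass.
Anx (methods 1·2): 0.45 vs {0.19, 0.33, 0.13, 0.13, 0.62, 0.47} → fail.
2 of 4 fail.

2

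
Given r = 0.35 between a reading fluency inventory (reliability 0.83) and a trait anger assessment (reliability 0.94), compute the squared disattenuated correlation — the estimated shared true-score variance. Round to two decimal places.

0.16

Disattenuated r = 0.35 / √(0.83 × 0.94) = 0.35 / 0.8833 = 0.3962.
Shared true-score variance = 0.3962² = 0.1570 ≈ 0.16.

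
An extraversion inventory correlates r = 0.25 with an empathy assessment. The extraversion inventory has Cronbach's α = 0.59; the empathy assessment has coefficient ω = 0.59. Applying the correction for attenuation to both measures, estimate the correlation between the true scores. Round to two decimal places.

0.42

r_true = r_obs / √(r_xx · r_yy) = 0.25 / √(0.59 × 0.59) = 0.25 / √0.3481 = 0.25 / 0.5900 ≈ 0.42.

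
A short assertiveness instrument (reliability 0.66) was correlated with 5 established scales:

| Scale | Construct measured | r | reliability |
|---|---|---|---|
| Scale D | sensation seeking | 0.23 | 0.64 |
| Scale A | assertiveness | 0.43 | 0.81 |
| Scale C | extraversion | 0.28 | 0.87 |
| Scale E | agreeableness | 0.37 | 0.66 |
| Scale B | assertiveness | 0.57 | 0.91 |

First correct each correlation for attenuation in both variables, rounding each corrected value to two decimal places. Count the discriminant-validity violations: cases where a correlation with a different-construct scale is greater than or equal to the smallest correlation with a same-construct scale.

Disattenuated r (r / √(r_scale · r_new)):
  Scale D (disc): 0.23 / √(0.64·0.66) = 0.35
  Scale A (conv): 0.43 / √(0.81·0.66) = 0.59
  Scale C (disc): 0.28 / √(0.87·0.66) = 0.37
  Scale E (disc): 0.37 / √(0.66·0.66) = 0.56
  Scale B (conv): 0.57 / √(0.91·0.66) = 0.74
Smallest convergent = 0.59. Discriminant values: 0.35, 0.37, 0.56; count ≥ 0.59 → 0.

0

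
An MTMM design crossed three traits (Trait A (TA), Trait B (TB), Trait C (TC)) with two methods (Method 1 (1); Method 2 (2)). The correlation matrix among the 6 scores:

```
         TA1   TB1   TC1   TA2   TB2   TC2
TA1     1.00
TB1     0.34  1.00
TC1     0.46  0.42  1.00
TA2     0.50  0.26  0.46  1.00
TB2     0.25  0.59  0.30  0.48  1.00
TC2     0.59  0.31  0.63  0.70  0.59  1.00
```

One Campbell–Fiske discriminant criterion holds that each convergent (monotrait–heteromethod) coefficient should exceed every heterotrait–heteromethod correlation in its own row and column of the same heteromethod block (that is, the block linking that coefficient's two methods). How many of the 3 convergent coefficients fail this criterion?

1

Checking each validity diagonal entry against its comparison values:
TA (methods 1·2): 0.50 vs {0.25, 0.26, 0.59, 0.46} → fail.
TB (methods 1·2): 0.59 vs {0.26, 0.25, 0.31, 0.30} → pass.
TC (methods 1·2): 0.63 vs {0.46, 0.59, 0.30, 0.31} → pass.
1 of 3 fail.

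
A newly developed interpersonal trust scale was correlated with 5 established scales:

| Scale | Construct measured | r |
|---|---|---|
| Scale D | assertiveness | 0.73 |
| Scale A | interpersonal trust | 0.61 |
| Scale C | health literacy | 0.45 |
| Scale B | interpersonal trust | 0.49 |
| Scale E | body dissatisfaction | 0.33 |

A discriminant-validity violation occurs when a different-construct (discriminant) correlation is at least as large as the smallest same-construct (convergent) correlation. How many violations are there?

Convergent (same construct = interpersonal trust): Scale A, Scale B.
Smallest convergent = 0.49. Discriminant values: 0.73, 0.45, 0.33; count ≥ 0.49 → 1.

1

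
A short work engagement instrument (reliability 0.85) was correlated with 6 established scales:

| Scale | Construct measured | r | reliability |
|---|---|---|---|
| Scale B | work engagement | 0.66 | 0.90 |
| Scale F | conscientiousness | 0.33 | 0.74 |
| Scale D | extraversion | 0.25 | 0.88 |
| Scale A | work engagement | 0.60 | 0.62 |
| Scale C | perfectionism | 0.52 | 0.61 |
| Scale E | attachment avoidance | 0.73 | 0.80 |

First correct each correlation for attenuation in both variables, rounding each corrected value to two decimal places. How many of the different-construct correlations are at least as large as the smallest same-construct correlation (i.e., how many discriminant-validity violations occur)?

Disattenuated r (r / √(r_scale · r_new)):
  Scale B (conv): 0.66 / √(0.90·0.85) = 0.75
  Scale F (disc): 0.33 / √(0.74·0.85) = 0.42
  Scale D (disc): 0.25 / √(0.88·0.85) = 0.29
  Scale A (conv): 0.60 / √(0.62·0.85) = 0.83
  Scale C (disc): 0.52 / √(0.61·0.85) = 0.72
  Scale E (disc): 0.73 / √(0.80·0.85) = 0.89
Smallest convergent = 0.75. Discriminant values: 0.42, 0.29, 0.72, 0.89; count ≥ 0.75 → 1.

1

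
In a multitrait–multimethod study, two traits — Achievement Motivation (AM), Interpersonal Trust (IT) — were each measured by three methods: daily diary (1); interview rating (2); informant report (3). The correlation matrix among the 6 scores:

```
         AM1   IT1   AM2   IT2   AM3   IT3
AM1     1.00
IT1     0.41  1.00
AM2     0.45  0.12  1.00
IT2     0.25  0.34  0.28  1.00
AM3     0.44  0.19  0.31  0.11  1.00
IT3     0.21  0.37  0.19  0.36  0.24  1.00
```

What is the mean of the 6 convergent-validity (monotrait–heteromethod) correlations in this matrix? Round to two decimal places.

0.38

Convergent values: 0.45, 0.44, 0.31, 0.34, 0.37, 0.36; mean = 2.27/6 = 0.38.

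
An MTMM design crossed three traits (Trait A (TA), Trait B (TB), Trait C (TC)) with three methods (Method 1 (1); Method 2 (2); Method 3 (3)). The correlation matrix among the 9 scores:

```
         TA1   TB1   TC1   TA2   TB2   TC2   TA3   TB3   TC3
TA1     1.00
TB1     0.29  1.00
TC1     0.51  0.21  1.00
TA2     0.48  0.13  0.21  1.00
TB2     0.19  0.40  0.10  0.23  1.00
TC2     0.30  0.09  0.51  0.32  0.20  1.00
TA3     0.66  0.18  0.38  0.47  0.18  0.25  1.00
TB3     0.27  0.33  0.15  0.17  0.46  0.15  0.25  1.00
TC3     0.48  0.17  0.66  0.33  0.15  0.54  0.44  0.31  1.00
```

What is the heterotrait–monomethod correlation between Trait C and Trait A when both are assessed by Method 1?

Different traits, same method: r(TC1, TA1) = 0.51.

0.51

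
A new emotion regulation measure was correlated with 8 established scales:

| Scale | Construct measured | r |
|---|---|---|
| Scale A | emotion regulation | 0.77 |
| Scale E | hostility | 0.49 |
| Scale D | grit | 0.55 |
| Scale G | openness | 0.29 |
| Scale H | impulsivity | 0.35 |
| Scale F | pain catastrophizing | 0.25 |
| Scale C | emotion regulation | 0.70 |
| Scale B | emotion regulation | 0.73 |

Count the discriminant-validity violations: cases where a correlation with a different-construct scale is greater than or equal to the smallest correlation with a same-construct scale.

Convergent (same construct = emotion regulation): Scale A, Scale C, Scale B.
Smallest convergent = 0.70. Discriminant values: 0.49, 0.55, 0.29, 0.35, 0.25; count ≥ 0.70 → 0.

0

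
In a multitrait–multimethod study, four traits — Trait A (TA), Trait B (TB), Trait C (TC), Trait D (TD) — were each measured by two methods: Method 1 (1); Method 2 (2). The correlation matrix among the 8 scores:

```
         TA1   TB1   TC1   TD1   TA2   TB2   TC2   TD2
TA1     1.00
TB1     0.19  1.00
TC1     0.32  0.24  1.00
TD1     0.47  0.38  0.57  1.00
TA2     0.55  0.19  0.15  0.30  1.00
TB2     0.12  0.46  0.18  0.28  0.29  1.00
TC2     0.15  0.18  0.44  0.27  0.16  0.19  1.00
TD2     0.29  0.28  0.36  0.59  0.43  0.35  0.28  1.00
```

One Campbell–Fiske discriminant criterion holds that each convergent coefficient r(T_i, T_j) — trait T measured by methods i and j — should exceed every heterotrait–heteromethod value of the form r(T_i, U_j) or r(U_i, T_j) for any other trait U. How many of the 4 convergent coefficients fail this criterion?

Convergent coefficients and their comparison sets:
TA (methods 1·2): 0.55 vs {0.12, 0.19, 0.15, 0.15, 0.29, 0.30} → pass.
TB (methods 1·2): 0.46 vs {0.19, 0.12, 0.18, 0.18, 0.28, 0.28} → pass.
TC (methods 1·2): 0.44 vs {0.15, 0.15, 0.18, 0.18, 0.36, 0.27} → pass.
TD (methods 1·2): 0.59 vs {0.30, 0.29, 0.28, 0.28, 0.27, 0.36} → pass.
0 of 4 fail.

0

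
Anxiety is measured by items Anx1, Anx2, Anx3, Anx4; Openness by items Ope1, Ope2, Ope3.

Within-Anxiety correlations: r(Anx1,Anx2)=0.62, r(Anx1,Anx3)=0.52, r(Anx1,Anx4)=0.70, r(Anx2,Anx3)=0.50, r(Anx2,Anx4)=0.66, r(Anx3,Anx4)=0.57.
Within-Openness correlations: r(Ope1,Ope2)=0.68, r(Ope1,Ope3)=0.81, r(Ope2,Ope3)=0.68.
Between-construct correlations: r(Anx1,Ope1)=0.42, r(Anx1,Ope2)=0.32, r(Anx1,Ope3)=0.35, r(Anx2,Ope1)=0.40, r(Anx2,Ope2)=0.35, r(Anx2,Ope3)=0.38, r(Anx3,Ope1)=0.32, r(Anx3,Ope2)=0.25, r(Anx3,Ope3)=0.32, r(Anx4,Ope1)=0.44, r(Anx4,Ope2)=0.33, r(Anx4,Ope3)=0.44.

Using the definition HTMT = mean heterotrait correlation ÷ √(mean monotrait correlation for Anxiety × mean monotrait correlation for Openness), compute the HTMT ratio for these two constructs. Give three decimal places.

0.549

Mean heterotrait r = 4.32/12 = 0.3600.
Mean within-Anx = 3.57/6 = 0.5950; mean within-Ope = 2.17/3 = 0.7233.
Geometric mean = √(0.5950 × 0.7233) = 0.6560.
HTMT = 0.3600 / 0.6560 = 0.549.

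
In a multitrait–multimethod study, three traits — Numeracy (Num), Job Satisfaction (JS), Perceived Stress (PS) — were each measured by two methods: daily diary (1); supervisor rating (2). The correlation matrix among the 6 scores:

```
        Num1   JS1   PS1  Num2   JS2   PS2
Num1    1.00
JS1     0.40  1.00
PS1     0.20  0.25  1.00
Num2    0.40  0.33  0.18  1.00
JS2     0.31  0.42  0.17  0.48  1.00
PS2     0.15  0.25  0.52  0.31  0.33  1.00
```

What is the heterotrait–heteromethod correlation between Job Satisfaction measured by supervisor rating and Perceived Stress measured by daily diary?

0.17

Different traits and methods: r(JS2, PS1) = 0.17.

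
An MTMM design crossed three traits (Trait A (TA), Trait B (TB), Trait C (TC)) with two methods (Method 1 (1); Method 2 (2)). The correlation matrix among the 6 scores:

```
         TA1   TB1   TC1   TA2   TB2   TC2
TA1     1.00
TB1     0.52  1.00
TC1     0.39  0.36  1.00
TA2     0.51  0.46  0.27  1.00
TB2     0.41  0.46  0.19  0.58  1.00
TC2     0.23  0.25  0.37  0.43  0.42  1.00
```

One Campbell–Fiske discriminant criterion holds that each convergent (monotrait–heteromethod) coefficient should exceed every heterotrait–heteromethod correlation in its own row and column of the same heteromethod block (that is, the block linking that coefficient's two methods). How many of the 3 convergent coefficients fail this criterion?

Convergent coefficients and their comparison sets:
TA (methods 1·2): 0.51 vs {0.41, 0.46, 0.23, 0.27} → pass.
TB (methods 1·2): 0.46 vs {0.46, 0.41, 0.25, 0.19} → fail.
TC (methods 1·2): 0.37 vs {0.27, 0.23, 0.19, 0.25} → pass.
1 of 3 fail.

1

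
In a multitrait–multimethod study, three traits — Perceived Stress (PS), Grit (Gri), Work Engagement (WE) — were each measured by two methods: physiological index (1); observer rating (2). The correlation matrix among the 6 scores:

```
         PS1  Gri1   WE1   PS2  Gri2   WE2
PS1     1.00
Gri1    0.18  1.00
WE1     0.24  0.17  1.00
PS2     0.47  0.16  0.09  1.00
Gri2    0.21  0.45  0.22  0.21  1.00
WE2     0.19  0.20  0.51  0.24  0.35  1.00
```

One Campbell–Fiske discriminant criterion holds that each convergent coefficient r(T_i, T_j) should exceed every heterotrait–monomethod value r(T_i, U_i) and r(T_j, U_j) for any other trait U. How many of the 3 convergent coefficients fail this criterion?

0

Convergent coefficients and their comparison sets:
PS (methods 1·2): 0.47 vs {0.18, 0.21, 0.24, 0.24} → pass.
Gri (methods 1·2): 0.45 vs {0.18, 0.21, 0.17, 0.35} → pass.
WE (methods 1·2): 0.51 vs {0.24, 0.24, 0.17, 0.35} → pass.
0 of 3 fail.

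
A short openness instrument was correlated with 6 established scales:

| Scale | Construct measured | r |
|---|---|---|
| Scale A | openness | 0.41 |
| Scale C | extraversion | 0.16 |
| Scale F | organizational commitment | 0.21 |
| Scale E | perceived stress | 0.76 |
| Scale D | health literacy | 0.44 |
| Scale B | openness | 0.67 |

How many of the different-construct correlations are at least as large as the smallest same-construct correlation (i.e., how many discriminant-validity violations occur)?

2

Convergent (same construct = openness): Scale A, Scale B.
Smallest convergent = 0.41. Discriminant values: 0.16, 0.21, 0.76, 0.44; count ≥ 0.41 → 2.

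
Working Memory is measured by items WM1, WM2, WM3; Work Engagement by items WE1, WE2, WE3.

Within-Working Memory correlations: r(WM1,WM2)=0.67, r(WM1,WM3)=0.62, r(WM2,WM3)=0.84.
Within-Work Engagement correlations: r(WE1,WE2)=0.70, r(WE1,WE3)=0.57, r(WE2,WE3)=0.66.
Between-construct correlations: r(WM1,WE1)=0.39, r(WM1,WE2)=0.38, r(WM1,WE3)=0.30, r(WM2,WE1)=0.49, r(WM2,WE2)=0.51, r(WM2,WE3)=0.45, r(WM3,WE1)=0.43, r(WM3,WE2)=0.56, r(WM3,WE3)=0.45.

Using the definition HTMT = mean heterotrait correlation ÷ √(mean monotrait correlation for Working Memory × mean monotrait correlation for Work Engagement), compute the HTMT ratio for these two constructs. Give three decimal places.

Mean between = 3.96/9 = 0.4400.
Mean within-WM = 2.13/3 = 0.7100; mean within-WE = 1.93/3 = 0.6433.
Geometric mean = √(0.7100 × 0.6433) = 0.6758.
HTMT = 0.4400 / 0.6758 = 0.651.

0.651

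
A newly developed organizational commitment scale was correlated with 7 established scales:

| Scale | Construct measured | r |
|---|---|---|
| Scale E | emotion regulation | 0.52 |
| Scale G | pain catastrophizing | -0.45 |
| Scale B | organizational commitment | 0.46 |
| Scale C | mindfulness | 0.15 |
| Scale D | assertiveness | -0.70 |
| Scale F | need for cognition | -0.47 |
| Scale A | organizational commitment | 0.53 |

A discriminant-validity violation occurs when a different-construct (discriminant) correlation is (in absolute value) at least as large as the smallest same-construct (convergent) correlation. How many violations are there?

3

Convergent (same construct = organizational commitment): Scale B, Scale A.
Smallest convergent = 0.46. Discriminant |r|: 0.52, 0.45, 0.15, 0.70, 0.47; count ≥ 0.46 → 3.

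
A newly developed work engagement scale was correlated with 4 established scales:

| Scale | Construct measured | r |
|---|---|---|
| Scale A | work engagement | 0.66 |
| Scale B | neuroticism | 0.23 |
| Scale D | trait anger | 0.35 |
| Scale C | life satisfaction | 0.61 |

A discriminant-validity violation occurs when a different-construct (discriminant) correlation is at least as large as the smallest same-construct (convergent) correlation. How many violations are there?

0

Convergent (same construct = work engagement): Scale A.
Smallest convergent = 0.66. Discriminant values: 0.23, 0.35, 0.61; count ≥ 0.66 → 0.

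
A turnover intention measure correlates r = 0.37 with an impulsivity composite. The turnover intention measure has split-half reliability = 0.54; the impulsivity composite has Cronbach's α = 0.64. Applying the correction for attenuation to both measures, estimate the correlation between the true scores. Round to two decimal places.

0.63

r_true = r_obs / √(r_xx · r_yy) = 0.37 / √(0.54 × 0.64) = 0.37 / √0.3456 = 0.37 / 0.5879 ≈ 0.63.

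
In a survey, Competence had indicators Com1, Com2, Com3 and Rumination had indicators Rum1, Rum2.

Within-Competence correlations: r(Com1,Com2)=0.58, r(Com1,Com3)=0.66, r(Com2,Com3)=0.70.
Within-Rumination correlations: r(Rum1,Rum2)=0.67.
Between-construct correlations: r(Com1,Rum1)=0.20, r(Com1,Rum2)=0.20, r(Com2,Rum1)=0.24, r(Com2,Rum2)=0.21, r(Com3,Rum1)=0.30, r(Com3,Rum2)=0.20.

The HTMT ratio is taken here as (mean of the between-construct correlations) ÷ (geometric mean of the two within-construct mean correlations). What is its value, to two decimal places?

Between-construct mean = 1.35/6 = 0.2250.
Mean within-Com = 1.94/3 = 0.6467; mean within-Rum = 0.67/1 = 0.6700.
Geometric mean = √(0.6467 × 0.6700) = 0.6582.
HTMT = 0.2250 / 0.6582 = 0.34.

0.34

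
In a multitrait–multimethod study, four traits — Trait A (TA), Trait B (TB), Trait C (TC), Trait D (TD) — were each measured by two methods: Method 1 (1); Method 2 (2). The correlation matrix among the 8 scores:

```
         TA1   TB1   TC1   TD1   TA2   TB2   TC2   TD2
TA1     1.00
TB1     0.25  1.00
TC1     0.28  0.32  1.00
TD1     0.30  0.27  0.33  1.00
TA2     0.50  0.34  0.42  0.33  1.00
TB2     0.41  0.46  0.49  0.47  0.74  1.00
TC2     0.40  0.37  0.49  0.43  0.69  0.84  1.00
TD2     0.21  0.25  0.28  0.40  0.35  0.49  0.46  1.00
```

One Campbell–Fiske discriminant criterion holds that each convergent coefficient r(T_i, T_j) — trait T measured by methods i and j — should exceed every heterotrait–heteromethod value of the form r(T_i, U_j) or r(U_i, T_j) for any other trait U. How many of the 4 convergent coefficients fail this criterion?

Convergent coefficients and their comparison sets:
TA (methods 1·2): 0.50 vs {0.41, 0.34, 0.40, 0.42, 0.21, 0.33} → pass.
TB (methods 1·2): 0.46 vs {0.34, 0.41, 0.37, 0.49, 0.25, 0.47} → fail.
TC (methods 1·2): 0.49 vs {0.42, 0.40, 0.49, 0.37, 0.28, 0.43} → fail.
TD (methods 1·2): 0.40 vs {0.33, 0.21, 0.47, 0.25, 0.43, 0.28} → fail.
3 of 4 fail.

3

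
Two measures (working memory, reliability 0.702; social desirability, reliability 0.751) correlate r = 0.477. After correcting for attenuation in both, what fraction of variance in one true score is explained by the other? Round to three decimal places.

0.432

Disattenuated r = 0.477 / √(0.702 × 0.751) = 0.477 / 0.7261 = 0.6569.
Shared true-score variance = 0.6569² = 0.4315 ≈ 0.432.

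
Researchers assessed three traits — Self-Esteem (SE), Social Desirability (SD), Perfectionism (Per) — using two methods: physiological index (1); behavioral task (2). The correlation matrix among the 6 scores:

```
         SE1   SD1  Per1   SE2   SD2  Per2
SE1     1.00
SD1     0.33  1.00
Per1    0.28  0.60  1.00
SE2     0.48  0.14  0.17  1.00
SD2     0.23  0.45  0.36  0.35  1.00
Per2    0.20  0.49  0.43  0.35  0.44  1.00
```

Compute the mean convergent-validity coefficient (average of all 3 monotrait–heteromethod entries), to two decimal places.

Convergent values: 0.48, 0.45, 0.43; mean = 1.36/3 = 0.45.

0.45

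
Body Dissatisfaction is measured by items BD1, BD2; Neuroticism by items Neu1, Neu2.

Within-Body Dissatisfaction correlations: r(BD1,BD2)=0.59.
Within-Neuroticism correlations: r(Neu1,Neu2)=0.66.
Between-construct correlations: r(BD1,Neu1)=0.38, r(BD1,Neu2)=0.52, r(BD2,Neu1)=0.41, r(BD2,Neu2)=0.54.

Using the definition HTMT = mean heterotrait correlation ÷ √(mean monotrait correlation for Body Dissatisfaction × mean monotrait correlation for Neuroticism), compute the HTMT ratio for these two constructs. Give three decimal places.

0.741

Mean between = 1.85/4 = 0.4625.
Mean within-BD = 0.59/1 = 0.5900; mean within-Neu = 0.66/1 = 0.6600.
Geometric mean = √(0.5900 × 0.6600) = 0.6240.
HTMT = 0.4625 / 0.6240 = 0.741.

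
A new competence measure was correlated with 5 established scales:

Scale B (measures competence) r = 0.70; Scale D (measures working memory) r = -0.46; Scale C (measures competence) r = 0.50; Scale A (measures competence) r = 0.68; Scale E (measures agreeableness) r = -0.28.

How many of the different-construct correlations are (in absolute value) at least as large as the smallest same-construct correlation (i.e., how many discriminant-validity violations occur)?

0

Convergent (same construct = competence): Scale B, Scale C, Scale A.
Smallest convergent = 0.50. Discriminant |r|: 0.46, 0.28; count ≥ 0.50 → 0.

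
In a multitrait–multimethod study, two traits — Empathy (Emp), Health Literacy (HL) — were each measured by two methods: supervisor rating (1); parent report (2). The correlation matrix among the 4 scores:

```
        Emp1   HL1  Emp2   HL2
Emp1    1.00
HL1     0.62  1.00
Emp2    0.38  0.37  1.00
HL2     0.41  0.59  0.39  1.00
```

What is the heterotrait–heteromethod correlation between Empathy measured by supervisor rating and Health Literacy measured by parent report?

0.41

Different traits and methods: r(Emp1, HL2) = 0.41.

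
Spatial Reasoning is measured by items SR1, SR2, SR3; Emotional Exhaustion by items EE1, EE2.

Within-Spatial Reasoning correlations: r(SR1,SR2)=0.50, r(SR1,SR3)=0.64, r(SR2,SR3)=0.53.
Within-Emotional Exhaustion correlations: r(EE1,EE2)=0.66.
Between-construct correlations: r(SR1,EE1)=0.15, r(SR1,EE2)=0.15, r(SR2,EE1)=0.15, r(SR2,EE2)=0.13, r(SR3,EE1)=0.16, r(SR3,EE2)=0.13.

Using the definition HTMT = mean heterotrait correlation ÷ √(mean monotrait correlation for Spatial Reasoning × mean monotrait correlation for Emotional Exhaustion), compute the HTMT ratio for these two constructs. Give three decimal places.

0.239

Mean between = 0.87/6 = 0.1450.
Mean within-SR = 1.67/3 = 0.5567; mean within-EE = 0.66/1 = 0.6600.
Geometric mean = √(0.5567 × 0.6600) = 0.6062.
HTMT = 0.1450 / 0.6062 = 0.239.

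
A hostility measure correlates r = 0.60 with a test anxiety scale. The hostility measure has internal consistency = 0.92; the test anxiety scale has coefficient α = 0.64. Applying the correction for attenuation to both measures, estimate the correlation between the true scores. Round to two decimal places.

r_true = r_obs / √(r_xx · r_yy) = 0.60 / √(0.92 × 0.64) = 0.60 / √0.5888 = 0.60 / 0.7673 ≈ 0.78.

0.78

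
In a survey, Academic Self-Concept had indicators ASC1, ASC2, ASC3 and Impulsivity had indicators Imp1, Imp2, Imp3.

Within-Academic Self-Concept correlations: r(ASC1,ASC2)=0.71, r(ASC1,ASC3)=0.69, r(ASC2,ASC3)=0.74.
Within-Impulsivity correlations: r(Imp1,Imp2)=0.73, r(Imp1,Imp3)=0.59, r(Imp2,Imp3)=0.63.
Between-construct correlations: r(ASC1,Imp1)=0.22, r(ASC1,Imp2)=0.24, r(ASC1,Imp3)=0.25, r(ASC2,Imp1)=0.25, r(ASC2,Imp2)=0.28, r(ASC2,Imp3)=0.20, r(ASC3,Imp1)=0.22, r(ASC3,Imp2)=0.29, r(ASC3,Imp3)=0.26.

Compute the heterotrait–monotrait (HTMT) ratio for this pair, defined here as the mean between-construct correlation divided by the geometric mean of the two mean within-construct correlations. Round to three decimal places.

0.361

Mean between = 2.21/9 = 0.2456.
Mean within-ASC = 2.14/3 = 0.7133; mean within-Imp = 1.95/3 = 0.6500.
Geometric mean = √(0.7133 × 0.6500) = 0.6809.
HTMT = 0.2456 / 0.6809 = 0.361.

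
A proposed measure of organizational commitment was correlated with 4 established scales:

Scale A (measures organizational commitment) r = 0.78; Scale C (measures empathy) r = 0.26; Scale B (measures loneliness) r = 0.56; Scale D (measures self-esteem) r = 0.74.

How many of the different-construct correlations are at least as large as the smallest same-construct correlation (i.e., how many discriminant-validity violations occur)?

0

Convergent (same construct = organizational commitment): Scale A.
Smallest convergent = 0.78. Discriminant values: 0.26, 0.56, 0.74; count ≥ 0.78 → 0.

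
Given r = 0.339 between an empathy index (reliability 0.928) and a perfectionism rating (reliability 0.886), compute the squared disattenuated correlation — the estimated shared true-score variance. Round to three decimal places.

Disattenuated r = 0.339 / √(0.928 × 0.886) = 0.339 / 0.9068 = 0.3738.
Shared true-score variance = 0.3738² = 0.1397 ≈ 0.140.

0.140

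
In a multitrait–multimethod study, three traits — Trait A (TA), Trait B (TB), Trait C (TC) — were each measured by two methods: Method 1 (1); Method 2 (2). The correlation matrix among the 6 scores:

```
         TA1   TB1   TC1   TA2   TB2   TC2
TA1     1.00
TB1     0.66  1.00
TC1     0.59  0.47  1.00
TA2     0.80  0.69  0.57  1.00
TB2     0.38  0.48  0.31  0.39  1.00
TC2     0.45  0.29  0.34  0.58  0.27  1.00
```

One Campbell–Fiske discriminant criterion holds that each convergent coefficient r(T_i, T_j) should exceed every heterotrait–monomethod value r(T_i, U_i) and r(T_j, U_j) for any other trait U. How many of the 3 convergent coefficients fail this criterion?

2

Each convergent coefficient versus the relevant comparison correlations:
TA (methods 1·2): 0.80 vs {0.66, 0.39, 0.59, 0.58} → pass.
TB (methods 1·2): 0.48 vs {0.66, 0.39, 0.47, 0.27} → fail.
TC (methods 1·2): 0.34 vs {0.59, 0.58, 0.47, 0.27} → fail.
2 of 3 fail.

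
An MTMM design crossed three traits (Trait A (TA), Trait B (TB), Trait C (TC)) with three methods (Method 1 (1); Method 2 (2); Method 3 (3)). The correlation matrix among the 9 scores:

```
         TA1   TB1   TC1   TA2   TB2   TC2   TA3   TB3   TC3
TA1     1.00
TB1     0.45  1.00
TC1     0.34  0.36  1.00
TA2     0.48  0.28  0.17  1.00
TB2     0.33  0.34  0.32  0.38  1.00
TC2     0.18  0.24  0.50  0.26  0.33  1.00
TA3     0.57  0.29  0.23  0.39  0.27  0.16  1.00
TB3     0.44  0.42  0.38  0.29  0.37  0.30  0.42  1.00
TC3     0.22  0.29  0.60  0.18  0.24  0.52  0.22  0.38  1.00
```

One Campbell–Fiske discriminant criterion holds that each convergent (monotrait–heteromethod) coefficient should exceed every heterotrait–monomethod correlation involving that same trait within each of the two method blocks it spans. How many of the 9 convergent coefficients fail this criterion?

4

Each convergent coefficient versus the relevant comparison correlations:
TA (methods 1·2): 0.48 vs {0.45, 0.38, 0.34, 0.26} → pass.
TA (methods 1·3): 0.57 vs {0.45, 0.42, 0.34, 0.22} → pass.
TA (methods 2·3): 0.39 vs {0.38, 0.42, 0.26, 0.22} → fail.
TB (methods 1·2): 0.34 vs {0.45, 0.38, 0.36, 0.33} → fail.
TB (methods 1·3): 0.42 vs {0.45, 0.42, 0.36, 0.38} → fail.
TB (methods 2·3): 0.37 vs {0.38, 0.42, 0.33, 0.38} → fail.
TC (methods 1·2): 0.50 vs {0.34, 0.26, 0.36, 0.33} → pass.
TC (methods 1·3): 0.60 vs {0.34, 0.22, 0.36, 0.38} → pass.
TC (methods 2·3): 0.52 vs {0.26, 0.22, 0.33, 0.38} → pass.
4 of 9 fail.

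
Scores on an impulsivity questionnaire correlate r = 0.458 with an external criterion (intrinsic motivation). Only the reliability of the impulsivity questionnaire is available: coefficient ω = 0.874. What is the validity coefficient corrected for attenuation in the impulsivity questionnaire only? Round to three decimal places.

0.490

Single correction: r_c = r_obs / √r_xx = 0.458 / √0.874 = 0.458 / 0.9349 ≈ 0.490.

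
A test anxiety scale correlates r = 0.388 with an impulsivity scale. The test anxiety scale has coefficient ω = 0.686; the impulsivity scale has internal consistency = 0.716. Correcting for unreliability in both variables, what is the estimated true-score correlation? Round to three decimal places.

0.554

r_true = r_obs / √(r_xx · r_yy) = 0.388 / √(0.686 × 0.716) = 0.388 / √0.491176 = 0.388 / 0.7008 ≈ 0.554.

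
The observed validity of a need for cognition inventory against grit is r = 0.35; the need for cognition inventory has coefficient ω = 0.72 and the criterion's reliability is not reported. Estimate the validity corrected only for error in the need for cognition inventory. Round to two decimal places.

0.41

Single correction: r_c = r_obs / √r_xx = 0.35 / √0.72 = 0.35 / 0.8485 ≈ 0.41.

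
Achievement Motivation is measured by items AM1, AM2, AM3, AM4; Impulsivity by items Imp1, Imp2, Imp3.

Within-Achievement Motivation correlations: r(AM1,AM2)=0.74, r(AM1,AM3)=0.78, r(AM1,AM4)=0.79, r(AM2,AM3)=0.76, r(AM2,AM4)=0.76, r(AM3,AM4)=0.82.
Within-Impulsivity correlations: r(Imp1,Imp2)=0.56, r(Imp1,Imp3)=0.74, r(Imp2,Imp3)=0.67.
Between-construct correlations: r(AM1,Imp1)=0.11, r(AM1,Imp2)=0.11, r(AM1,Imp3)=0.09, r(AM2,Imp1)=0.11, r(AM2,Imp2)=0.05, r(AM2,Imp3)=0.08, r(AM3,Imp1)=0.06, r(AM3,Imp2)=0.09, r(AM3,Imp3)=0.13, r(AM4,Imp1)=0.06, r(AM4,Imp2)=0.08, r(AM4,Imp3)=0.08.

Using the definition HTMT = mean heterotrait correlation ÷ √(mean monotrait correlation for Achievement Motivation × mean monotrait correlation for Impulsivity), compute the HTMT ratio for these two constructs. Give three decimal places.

0.123

Mean between = 1.05/12 = 0.0875.
Mean within-AM = 4.65/6 = 0.7750; mean within-Imp = 1.97/3 = 0.6567.
Geometric mean = √(0.7750 × 0.6567) = 0.7134.
HTMT = 0.0875 / 0.7134 = 0.123.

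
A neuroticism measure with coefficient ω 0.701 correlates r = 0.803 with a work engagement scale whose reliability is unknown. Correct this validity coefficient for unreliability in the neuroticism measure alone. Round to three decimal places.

Single correction: r_c = r_obs / √r_xx = 0.803 / √0.701 = 0.803 / 0.8373 ≈ 0.959.

0.959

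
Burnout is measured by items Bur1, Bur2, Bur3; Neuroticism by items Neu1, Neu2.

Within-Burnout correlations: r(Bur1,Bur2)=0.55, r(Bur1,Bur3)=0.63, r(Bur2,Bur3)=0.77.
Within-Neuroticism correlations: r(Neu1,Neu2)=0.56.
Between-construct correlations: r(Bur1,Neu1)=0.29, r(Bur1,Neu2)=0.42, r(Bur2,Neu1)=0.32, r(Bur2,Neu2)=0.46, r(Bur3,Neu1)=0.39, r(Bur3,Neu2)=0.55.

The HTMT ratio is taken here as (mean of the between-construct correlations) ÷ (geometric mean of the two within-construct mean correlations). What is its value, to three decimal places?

Between-construct mean = 2.43/6 = 0.4050.
Mean within-Bur = 1.95/3 = 0.6500; mean within-Neu = 0.56/1 = 0.5600.
Geometric mean = √(0.6500 × 0.5600) = 0.6033.
HTMT = 0.4050 / 0.6033 = 0.671.

0.671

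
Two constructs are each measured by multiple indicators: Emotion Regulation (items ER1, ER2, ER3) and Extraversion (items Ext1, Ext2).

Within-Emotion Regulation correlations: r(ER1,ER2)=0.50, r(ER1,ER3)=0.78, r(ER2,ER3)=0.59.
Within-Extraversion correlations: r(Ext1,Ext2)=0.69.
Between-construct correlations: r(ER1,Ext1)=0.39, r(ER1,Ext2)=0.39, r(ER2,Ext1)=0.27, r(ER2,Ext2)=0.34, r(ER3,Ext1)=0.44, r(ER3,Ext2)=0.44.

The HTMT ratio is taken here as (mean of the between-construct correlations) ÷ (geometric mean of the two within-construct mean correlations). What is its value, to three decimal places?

0.577

Between-construct mean = 2.27/6 = 0.3783.
Mean within-ER = 1.87/3 = 0.6233; mean within-Ext = 0.69/1 = 0.6900.
Geometric mean = √(0.6233 × 0.6900) = 0.6558.
HTMT = 0.3783 / 0.6558 = 0.577.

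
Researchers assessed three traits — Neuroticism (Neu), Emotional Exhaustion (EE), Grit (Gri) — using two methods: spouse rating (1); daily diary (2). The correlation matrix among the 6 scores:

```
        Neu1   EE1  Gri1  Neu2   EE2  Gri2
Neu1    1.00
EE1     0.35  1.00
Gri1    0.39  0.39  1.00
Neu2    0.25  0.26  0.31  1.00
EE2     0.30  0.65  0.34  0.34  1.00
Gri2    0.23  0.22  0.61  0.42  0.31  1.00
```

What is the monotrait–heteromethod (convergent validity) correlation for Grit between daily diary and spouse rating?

Same trait (Gri), different methods: r(Gri2, Gri1) = 0.61.

0.61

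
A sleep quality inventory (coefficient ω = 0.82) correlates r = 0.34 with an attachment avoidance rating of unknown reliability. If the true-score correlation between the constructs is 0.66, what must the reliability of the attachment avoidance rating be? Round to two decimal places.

0.32

r_true = r_obs / √(r_xx · r_yy) ⇒ 0.66 = 0.34 / √(0.82 · r_yy).
√(0.82 · r_yy) = 0.34 / 0.66 = 0.5152; 0.82 · r_yy = 0.2654; r_yy = 0.2654 / 0.82 ≈ 0.32.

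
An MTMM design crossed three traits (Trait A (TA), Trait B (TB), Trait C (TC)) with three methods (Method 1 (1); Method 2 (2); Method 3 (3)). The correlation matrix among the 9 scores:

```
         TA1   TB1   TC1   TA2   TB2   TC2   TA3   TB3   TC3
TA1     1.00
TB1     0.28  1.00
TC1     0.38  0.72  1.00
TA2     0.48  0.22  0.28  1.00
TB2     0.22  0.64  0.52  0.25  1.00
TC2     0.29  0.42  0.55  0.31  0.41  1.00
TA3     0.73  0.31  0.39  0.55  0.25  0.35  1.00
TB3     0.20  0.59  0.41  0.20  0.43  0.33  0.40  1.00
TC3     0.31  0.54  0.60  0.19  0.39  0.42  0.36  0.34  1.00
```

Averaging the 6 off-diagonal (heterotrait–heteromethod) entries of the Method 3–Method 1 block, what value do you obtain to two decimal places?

HTHM values (method 3 × method 1): 0.31, 0.39, 0.20, 0.41, 0.31, 0.54; mean = 2.16/6 = 0.36.

0.36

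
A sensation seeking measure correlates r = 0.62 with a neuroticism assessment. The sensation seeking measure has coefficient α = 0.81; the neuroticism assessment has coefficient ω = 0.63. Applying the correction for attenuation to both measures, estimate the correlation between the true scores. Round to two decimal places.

r_true = r_obs / √(r_xx · r_yy) = 0.62 / √(0.81 × 0.63) = 0.62 / √0.5103 = 0.62 / 0.7144 ≈ 0.87.

0.87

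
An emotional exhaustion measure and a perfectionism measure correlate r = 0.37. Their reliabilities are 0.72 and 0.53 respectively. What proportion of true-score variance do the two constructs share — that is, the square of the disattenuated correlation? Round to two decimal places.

Disattenuated r = 0.37 / √(0.72 × 0.53) = 0.37 / 0.6177 = 0.5990.
Shared true-score variance = 0.5990² = 0.3588 ≈ 0.36.

0.36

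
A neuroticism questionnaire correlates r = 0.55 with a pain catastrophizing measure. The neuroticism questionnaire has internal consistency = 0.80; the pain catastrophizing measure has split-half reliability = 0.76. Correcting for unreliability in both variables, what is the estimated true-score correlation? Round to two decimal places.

r_true = r_obs / √(r_xx · r_yy) = 0.55 / √(0.80 × 0.76) = 0.55 / √0.6080 = 0.55 / 0.7797 ≈ 0.71.

0.71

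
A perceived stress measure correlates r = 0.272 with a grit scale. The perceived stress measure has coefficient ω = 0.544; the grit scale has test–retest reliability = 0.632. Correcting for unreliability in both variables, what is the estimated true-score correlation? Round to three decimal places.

0.464

r_true = r_obs / √(r_xx · r_yy) = 0.272 / √(0.544 × 0.632) = 0.272 / √0.343808 = 0.272 / 0.5864 ≈ 0.464.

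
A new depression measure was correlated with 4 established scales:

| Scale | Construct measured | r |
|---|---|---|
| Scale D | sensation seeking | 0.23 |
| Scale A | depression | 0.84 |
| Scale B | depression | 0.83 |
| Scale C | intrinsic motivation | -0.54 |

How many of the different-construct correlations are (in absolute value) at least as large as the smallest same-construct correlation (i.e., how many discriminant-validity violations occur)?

Convergent (same construct = depression): Scale A, Scale B.
Smallest convergent = 0.83. Discriminant |r|: 0.23, 0.54; count ≥ 0.83 → 0.

0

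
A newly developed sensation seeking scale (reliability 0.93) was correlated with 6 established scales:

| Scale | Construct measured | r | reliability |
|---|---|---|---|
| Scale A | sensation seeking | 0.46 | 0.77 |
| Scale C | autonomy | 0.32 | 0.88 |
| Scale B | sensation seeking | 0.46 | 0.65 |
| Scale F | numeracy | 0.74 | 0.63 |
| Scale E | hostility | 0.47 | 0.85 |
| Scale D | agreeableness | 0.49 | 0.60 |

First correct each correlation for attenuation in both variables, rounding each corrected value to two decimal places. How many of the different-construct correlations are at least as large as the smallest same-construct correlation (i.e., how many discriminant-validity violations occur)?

2

Disattenuated r (r / √(r_scale · r_new)):
  Scale A (conv): 0.46 / √(0.77·0.93) = 0.54
  Scale C (disc): 0.32 / √(0.88·0.93) = 0.35
  Scale B (conv): 0.46 / √(0.65·0.93) = 0.59
  Scale F (disc): 0.74 / √(0.63·0.93) = 0.97
  Scale E (disc): 0.47 / √(0.85·0.93) = 0.53
  Scale D (disc): 0.49 / √(0.60·0.93) = 0.66
Smallest convergent = 0.54. Discriminant values: 0.35, 0.97, 0.53, 0.66; count ≥ 0.54 → 2.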